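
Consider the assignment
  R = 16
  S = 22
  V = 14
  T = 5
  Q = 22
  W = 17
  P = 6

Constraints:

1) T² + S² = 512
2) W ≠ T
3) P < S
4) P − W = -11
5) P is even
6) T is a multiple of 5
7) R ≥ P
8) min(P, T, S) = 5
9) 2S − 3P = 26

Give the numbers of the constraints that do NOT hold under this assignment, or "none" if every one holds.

1) T² + S² = 5² + 22² = 25 + 484 = 509, not 512 — does not hold.
2) W = 17, T = 5; distinct — holds.
3) P = 6, S = 22; 6 < 22 — holds.
4) P − W = 6 − 17 = -11 — holds.
5) P = 6 is even — holds.
6) 5 / 5 = 1, so 5 divides 5 — holds.
7) R = 16, P = 6; 16 ≥ 6 — holds.
8) min(6, 5, 22) = 5 — holds.
9) 2S − 3P = 2(22) − 3(6) = 26 — holds.

Constraint 1 is violated.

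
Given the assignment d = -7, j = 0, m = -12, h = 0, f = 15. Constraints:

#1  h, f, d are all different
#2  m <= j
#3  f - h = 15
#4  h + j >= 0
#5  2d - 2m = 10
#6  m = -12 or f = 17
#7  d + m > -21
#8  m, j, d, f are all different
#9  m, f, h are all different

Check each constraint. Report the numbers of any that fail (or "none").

#1 values 0, 15, -7 are pairwise distinct  OK
#2 m = -12, j = 0; -12 ≤ 0  OK
#3 f - h = 15 - 0 = 15  OK
#4 h + j = 0 + 0 = 0; 0 ≥ 0  OK
#5 2d - 2m = 2(-7) - 2(-12) = 10  OK
#6 m = -12 = -12 (first disjunct)  OK
#7 d + m = -7 + (-12) = -19; -19 > -21  OK
#8 values -12, 0, -7, 15 are pairwise distinct  OK
#9 values -12, 15, 0 are pairwise distinct  OK

All constraints are satisfied.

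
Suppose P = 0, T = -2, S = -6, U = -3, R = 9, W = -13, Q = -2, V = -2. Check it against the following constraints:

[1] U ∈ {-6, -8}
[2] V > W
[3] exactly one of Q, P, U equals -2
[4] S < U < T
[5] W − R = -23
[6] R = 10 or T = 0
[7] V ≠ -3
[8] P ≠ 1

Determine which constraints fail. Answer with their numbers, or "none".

[1] U = -3 is not in {-6, -8} — does not hold.
[2] V = -2, W = -13; -2 > -13 — holds.
[3] Q=-2, P=0, U=-3; 1 of them equals -2 — holds.
[4] values -6 < -3 < -2 — holds.
[5] W − R = -13 − 9 = -22, not -23 — does not hold.
[6] R = 9 ≠ 10 and T = -2 ≠ 0; both disjuncts false — does not hold.
[7] V = -2, and -2 ≠ -3 — holds.
[8] P = 0, and 0 ≠ 1 — holds.

Violated: 1, 5, 6.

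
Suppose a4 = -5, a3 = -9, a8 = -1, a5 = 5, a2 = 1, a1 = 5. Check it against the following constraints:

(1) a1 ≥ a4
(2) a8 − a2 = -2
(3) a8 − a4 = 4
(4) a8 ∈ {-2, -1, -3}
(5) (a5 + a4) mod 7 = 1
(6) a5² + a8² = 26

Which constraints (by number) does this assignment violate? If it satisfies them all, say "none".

Constraint 5 is violated.

(1) a1 = 5, a4 = -5; 5 ≥ -5 — OK.
(2) a8 − a2 = -1 − 1 = -2 — OK.
(3) a8 − a4 = -1 − (-5) = 4 — OK.
(4) a8 = -1 is in {-2, -1, -3} — OK.
(5) a5 + a4 = 0; 0 mod 7 = 0, not 1 — violated.
(6) a5² + a8² = 5² + (-1)² = 25 + 1 = 26 — OK.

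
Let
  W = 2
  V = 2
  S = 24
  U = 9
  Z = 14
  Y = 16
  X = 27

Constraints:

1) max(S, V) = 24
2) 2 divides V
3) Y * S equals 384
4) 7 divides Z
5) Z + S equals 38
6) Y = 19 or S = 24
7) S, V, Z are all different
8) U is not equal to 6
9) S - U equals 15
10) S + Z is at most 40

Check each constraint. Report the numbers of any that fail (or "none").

1) max(24, 2) = 24 — OK.
2) 2 / 2 = 1, so 2 divides 2 — OK.
3) Y * S = 16 * 24 = 384 — OK.
4) 14 / 7 = 2, so 7 divides 14 — OK.
5) Z + S = 14 + 24 = 38 — OK.
6) Y = 16 ≠ 19, but S = 24 = 24 (second disjunct) — OK.
7) values 24, 2, 14 are pairwise distinct — OK.
8) U = 9, and 9 ≠ 6 — OK.
9) S - U = 24 - 9 = 15 — OK.
10) S + Z = 24 + 14 = 38; 38 ≤ 40 — OK.

No violations.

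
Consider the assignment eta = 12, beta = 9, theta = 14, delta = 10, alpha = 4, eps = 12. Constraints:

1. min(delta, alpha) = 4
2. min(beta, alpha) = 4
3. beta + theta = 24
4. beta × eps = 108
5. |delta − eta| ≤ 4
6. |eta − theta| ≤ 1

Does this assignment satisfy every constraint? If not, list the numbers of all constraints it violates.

1. min(10, 4) = 4  ✔
2. min(9, 4) = 4  ✔
3. beta + theta = 9 + 14 = 23, not 24  ✘
4. beta × eps = 9 × 12 = 108  ✔
5. |10 − 12| = 2; 2 ≤ 4  ✔
6. |12 − 14| = 2; 2 > 1, exceeds bound 1  ✘

Constraints 3 and 6 do not hold.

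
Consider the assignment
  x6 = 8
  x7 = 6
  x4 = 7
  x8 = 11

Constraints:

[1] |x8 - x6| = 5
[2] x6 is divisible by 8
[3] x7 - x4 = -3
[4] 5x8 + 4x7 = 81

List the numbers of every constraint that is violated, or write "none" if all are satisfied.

Constraints 1, 3, and 4 do not hold.

[1] |11 - 8| = 3, not 5 — violated.
[2] 8 / 8 = 1, so 8 divides 8 — OK.
[3] x7 - x4 = 6 - 7 = -1, not -3 — violated.
[4] 5x8 + 4x7 = 5(11) + 4(6) = 79, not 81 — violated.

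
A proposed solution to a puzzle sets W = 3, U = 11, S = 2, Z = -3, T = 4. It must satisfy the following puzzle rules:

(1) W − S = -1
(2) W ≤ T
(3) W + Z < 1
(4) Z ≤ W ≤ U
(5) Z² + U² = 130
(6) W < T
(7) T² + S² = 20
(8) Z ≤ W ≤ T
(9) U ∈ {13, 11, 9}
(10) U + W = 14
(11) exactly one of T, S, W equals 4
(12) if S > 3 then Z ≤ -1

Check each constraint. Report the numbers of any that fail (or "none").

Violated: 1.

(1) W − S = 3 − 2 = 1, not -1  FAIL
(2) W = 3, T = 4; 3 ≤ 4  OK
(3) W + Z = 3 + (-3) = 0; 0 < 1  OK
(4) values -3 ≤ 3 ≤ 11  OK
(5) Z² + U² = (-3)² + 11² = 9 + 121 = 130  OK
(6) W = 3, T = 4; 3 < 4  OK
(7) T² + S² = 4² + 2² = 16 + 4 = 20  OK
(8) values -3 ≤ 3 ≤ 4  OK
(9) U = 11 is in {13, 11, 9}  OK
(10) U + W = 11 + 3 = 14  OK
(11) T=4, S=2, W=3; 1 of them equals 4  OK
(12) S = 2, not > 3; antecedent false, conditional vacuously true  OK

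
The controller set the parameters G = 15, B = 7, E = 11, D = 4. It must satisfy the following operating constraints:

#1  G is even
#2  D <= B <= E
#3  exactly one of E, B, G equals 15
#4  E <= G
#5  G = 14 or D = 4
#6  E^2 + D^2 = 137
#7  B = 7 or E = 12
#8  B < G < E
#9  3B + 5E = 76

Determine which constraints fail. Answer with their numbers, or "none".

Violated: 1, 8.

#1 G = 15 is odd  ✘
#2 values 4 <= 7 <= 11  ✔
#3 E=11, B=7, G=15; 1 of them equals 15  ✔
#4 E = 11, G = 15; 11 ≤ 15  ✔
#5 G = 15 ≠ 14, but D = 4 = 4 (second disjunct)  ✔
#6 E^2 + D^2 = 11^2 + 4^2 = 121 + 16 = 137  ✔
#7 B = 7 = 7 (first disjunct)  ✔
#8 values 7, 15, 11; G = 15 is not < E = 11  ✘
#9 3B + 5E = 3(7) + 5(11) = 76  ✔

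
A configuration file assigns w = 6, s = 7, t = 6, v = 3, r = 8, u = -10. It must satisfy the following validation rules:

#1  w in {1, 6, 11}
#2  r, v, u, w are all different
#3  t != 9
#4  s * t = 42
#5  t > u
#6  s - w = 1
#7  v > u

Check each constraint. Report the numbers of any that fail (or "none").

#1 w = 6 is in {1, 6, 11}  ✔
#2 values 8, 3, -10, 6 are pairwise distinct  ✔
#3 t = 6, and 6 ≠ 9  ✔
#4 s * t = 7 * 6 = 42  ✔
#5 t = 6, u = -10; 6 > -10  ✔
#6 s - w = 7 - 6 = 1  ✔
#7 v = 3, u = -10; 3 > -10  ✔

None — every constraint holds.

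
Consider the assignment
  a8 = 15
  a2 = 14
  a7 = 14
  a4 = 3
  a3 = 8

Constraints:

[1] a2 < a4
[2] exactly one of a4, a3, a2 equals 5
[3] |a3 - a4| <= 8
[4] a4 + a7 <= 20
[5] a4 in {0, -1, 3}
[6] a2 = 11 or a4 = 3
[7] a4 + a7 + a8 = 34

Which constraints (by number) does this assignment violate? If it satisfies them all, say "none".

[1] a2 = 14, a4 = 3; 14 ≥ 3 (want <) — violated.
[2] a4=3, a3=8, a2=14; 0 of them equal 5, not exactly one — violated.
[3] |8 - 3| = 5; 5 ≤ 8 — OK.
[4] a4 + a7 = 3 + 14 = 17; 17 ≤ 20 — OK.
[5] a4 = 3 is in {0, -1, 3} — OK.
[6] a2 = 14 ≠ 11, but a4 = 3 = 3 (second disjunct) — OK.
[7] a4 + a7 + a8 = 3 + 14 + 15 = 32, not 34 — violated.

Violated: 1, 2, and 7.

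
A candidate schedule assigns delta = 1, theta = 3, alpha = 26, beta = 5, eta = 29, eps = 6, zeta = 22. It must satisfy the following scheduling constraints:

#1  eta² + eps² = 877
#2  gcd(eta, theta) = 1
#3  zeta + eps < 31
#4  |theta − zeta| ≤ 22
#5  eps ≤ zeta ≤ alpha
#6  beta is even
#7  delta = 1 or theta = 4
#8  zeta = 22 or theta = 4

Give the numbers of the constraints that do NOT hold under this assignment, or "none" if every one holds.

Violated: 6.

#1 eta² + eps² = 29² + 6² = 841 + 36 = 877  holds
#2 gcd(29, 3) = 1  holds
#3 zeta + eps = 22 + 6 = 28; 28 < 31  holds
#4 |3 − 22| = 19; 19 ≤ 22  holds
#5 values 6 ≤ 22 ≤ 26  holds
#6 beta = 5 is odd  fails
#7 delta = 1 = 1 (first disjunct)  holds
#8 zeta = 22 = 22 (first disjunct)  holds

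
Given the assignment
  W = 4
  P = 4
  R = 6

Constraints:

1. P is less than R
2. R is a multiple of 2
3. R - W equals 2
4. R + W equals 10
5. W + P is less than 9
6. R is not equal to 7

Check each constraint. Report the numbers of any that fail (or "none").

1. P = 4, R = 6; 4 < 6 — holds.
2. 6 / 2 = 3, so 2 divides 6 — holds.
3. R - W = 6 - 4 = 2 — holds.
4. R + W = 6 + 4 = 10 — holds.
5. W + P = 4 + 4 = 8; 8 < 9 — holds.
6. R = 6, and 6 ≠ 7 — holds.

None — every constraint holds.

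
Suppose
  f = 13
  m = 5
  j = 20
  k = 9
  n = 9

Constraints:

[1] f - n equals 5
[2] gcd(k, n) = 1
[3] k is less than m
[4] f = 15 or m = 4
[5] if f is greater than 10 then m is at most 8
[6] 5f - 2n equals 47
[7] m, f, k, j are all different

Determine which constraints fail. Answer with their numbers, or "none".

[1] f - n = 13 - 9 = 4, not 5  ✗
[2] gcd(9, 9) = 9, not 1  ✗
[3] k = 9, m = 5; 9 ≥ 5 (want <)  ✗
[4] f = 13 ≠ 15 and m = 5 ≠ 4; both disjuncts false  ✗
[5] f = 13 > 10, so we need m ≤ 8; m = 5 ≤ 8  ✓
[6] 5f - 2n = 5(13) - 2(9) = 47  ✓
[7] values 5, 13, 9, 20 are pairwise distinct  ✓

Constraints 1, 2, 3, and 4 are violated.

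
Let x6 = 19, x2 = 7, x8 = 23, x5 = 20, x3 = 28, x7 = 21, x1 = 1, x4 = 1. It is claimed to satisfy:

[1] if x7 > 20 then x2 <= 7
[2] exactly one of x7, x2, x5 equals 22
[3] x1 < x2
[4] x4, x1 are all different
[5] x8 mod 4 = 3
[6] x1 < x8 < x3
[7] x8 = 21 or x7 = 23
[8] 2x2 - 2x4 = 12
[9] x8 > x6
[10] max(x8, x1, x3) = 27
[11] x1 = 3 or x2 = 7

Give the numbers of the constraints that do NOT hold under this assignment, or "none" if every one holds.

[1] x7 = 21 > 20, so we need x2 ≤ 7; x2 = 7 ≤ 7 — holds.
[2] x7=21, x2=7, x5=20; 0 of them equal 22, not exactly one — fails.
[3] x1 = 1, x2 = 7; 1 < 7 — holds.
[4] x4 = x1 = 1, not all different — fails.
[5] 23 mod 4 = 3 — holds.
[6] values 1 < 23 < 28 — holds.
[7] x8 = 23 ≠ 21 and x7 = 21 ≠ 23; both disjuncts false — fails.
[8] 2x2 - 2x4 = 2(7) - 2(1) = 12 — holds.
[9] x8 = 23, x6 = 19; 23 > 19 — holds.
[10] max(23, 1, 28) = 28, not 27 — fails.
[11] x1 = 1 ≠ 3, but x2 = 7 = 7 (second disjunct) — holds.

Violated: 2, 4, 7, 10.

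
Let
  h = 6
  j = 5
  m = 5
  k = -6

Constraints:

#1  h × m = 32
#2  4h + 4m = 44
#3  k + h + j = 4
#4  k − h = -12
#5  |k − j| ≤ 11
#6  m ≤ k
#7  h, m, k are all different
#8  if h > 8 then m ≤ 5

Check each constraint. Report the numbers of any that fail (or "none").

#1 h × m = 6 × 5 = 30, not 32  FAIL
#2 4h + 4m = 4(6) + 4(5) = 44  OK
#3 k + h + j = -6 + 6 + 5 = 5, not 4  FAIL
#4 k − h = -6 − 6 = -12  OK
#5 |-6 − 5| = 11; 11 ≤ 11  OK
#6 m = 5, k = -6; 5 > -6 (want ≤)  FAIL
#7 values 6, 5, -6 are pairwise distinct  OK
#8 h = 6, not > 8; antecedent false, conditional vacuously true  OK

Constraints 1, 3, and 6 are violated.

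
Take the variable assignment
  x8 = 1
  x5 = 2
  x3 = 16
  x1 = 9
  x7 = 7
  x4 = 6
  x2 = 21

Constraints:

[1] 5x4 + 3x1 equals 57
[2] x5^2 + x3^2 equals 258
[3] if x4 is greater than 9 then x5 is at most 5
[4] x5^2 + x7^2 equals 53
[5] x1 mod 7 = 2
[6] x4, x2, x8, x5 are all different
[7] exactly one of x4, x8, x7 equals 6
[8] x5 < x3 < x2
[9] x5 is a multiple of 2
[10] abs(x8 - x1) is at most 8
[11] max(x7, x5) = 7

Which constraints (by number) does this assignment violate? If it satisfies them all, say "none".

Violated: 2.

[1] 5x4 + 3x1 = 5(6) + 3(9) = 57 — satisfied.
[2] x5^2 + x3^2 = 2^2 + 16^2 = 4 + 256 = 260, not 258 — violated.
[3] x4 = 6, not > 9; antecedent false, conditional vacuously true — satisfied.
[4] x5^2 + x7^2 = 2^2 + 7^2 = 4 + 49 = 53 — satisfied.
[5] 9 mod 7 = 2 — satisfied.
[6] values 6, 21, 1, 2 are pairwise distinct — satisfied.
[7] x4=6, x8=1, x7=7; 1 of them equals 6 — satisfied.
[8] values 2 < 16 < 21 — satisfied.
[9] 2 / 2 = 1, so 2 divides 2 — satisfied.
[10] abs(1 - 9) = 8; 8 ≤ 8 — satisfied.
[11] max(7, 2) = 7 — satisfied.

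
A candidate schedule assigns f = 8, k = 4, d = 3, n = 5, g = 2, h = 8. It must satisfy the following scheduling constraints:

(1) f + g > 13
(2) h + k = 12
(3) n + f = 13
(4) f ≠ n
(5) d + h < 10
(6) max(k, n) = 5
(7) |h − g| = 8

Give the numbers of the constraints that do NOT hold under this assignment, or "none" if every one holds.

The assignment fails constraints 1, 5, and 7.

(1) f + g = 8 + 2 = 10; 10 ≤ 13, bound 13 not met — violated.
(2) h + k = 8 + 4 = 12 — OK.
(3) n + f = 5 + 8 = 13 — OK.
(4) f = 8, n = 5; distinct — OK.
(5) d + h = 3 + 8 = 11; 11 ≥ 10, bound 10 not met — violated.
(6) max(4, 5) = 5 — OK.
(7) |8 − 2| = 6, not 8 — violated.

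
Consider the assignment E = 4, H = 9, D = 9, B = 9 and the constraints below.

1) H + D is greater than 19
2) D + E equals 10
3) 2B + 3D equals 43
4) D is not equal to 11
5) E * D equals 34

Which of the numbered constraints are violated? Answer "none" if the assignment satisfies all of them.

1) H + D = 9 + 9 = 18; 18 ≤ 19, bound 19 not met — violated.
2) D + E = 9 + 4 = 13, not 10 — violated.
3) 2B + 3D = 2(9) + 3(9) = 45, not 43 — violated.
4) D = 9, and 9 ≠ 11 — OK.
5) E * D = 4 * 9 = 36, not 34 — violated.

Constraints 1, 2, 3, 5 do not hold.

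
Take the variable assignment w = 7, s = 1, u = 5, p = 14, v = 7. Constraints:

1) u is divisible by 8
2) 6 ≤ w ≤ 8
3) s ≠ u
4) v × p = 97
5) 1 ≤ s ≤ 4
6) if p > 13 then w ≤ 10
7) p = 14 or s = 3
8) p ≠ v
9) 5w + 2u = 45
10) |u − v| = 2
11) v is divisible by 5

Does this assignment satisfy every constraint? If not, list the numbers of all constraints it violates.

The assignment fails constraints 1, 4, 11.

1) 5 = 8×0 + 5, so 8 does not divide 5 — does not hold.
2) w = 7 lies in [6, 8] — holds.
3) s = 1, u = 5; distinct — holds.
4) v × p = 7 × 14 = 98, not 97 — does not hold.
5) s = 1 lies in [1, 4] — holds.
6) p = 14 > 13, so we need w ≤ 10; w = 7 ≤ 10 — holds.
7) p = 14 = 14 (first disjunct) — holds.
8) p = 14, v = 7; distinct — holds.
9) 5w + 2u = 5(7) + 2(5) = 45 — holds.
10) |5 − 7| = 2 — holds.
11) 7 = 5×1 + 2, so 5 does not divide 7 — does not hold.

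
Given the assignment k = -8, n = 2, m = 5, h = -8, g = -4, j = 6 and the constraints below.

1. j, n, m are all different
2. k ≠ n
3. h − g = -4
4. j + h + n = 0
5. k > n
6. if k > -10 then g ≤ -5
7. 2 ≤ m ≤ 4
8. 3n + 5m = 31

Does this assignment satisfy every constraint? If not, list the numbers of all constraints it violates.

1. values 6, 2, 5 are pairwise distinct  yes
2. k = -8, n = 2; distinct  yes
3. h − g = -8 − (-4) = -4  yes
4. j + h + n = 6 + (-8) + 2 = 0  yes
5. k = -8, n = 2; -8 ≤ 2 (want >)  no
6. k = -8 > -10, so we need g ≤ -5; but g = -4 > -5  no
7. m = 5 is outside [2, 4]  no
8. 3n + 5m = 3(2) + 5(5) = 31  yes

Violated: 5, 6, 7.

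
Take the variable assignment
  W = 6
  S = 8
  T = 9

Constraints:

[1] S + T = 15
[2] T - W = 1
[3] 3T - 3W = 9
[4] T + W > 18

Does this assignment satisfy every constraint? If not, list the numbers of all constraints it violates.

The assignment fails constraints 1, 2, and 4.

[1] S + T = 8 + 9 = 17, not 15  ✗
[2] T - W = 9 - 6 = 3, not 1  ✗
[3] 3T - 3W = 3(9) - 3(6) = 9  ✓
[4] T + W = 9 + 6 = 15; 15 ≤ 18, bound 18 not met  ✗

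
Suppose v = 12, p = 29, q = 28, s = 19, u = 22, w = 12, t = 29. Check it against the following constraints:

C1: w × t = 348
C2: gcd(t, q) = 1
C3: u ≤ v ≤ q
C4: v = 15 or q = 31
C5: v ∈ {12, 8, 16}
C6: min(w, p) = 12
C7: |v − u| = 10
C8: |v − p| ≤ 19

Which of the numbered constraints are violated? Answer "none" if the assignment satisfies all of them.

C1: w × t = 12 × 29 = 348 — OK.
C2: gcd(29, 28) = 1 — OK.
C3: values 22, 12, 28; u = 22 is not ≤ v = 12 — violated.
C4: v = 12 ≠ 15 and q = 28 ≠ 31; both disjuncts false — violated.
C5: v = 12 is in {12, 8, 16} — OK.
C6: min(12, 29) = 12 — OK.
C7: |12 − 22| = 10 — OK.
C8: |12 − 29| = 17; 17 ≤ 19 — OK.

Violated: 3, 4.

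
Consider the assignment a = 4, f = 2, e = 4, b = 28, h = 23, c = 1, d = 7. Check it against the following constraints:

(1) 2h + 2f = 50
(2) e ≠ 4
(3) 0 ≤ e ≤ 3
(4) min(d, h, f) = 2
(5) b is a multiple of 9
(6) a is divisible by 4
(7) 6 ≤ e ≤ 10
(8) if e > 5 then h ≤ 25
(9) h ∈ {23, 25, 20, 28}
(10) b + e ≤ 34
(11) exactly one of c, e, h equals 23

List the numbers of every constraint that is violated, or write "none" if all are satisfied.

The assignment fails constraints 2, 3, 5, 7.

(1) 2h + 2f = 2(23) + 2(2) = 50 — holds.
(2) e = 4, but 4 is required to differ — does not hold.
(3) e = 4 is outside [0, 3] — does not hold.
(4) min(7, 23, 2) = 2 — holds.
(5) 28 = 9×3 + 1, so 9 does not divide 28 — does not hold.
(6) 4 / 4 = 1, so 4 divides 4 — holds.
(7) e = 4 is outside [6, 10] — does not hold.
(8) e = 4, not > 5; antecedent false, conditional vacuously true — holds.
(9) h = 23 is in {23, 25, 20, 28} — holds.
(10) b + e = 28 + 4 = 32; 32 ≤ 34 — holds.
(11) c=1, e=4, h=23; 1 of them equals 23 — holds.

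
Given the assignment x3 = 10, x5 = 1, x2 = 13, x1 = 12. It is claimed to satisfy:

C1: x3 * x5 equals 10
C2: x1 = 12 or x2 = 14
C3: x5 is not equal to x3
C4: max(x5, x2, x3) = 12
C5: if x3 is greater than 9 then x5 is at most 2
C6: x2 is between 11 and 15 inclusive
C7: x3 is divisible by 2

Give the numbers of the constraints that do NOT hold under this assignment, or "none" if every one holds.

C1: x3 * x5 = 10 * 1 = 10  ✓
C2: x1 = 12 = 12 (first disjunct)  ✓
C3: x5 = 1, x3 = 10; distinct  ✓
C4: max(1, 13, 10) = 13, not 12  ✗
C5: x3 = 10 > 9, so we need x5 ≤ 2; x5 = 1 ≤ 2  ✓
C6: x2 = 13 lies in [11, 15]  ✓
C7: 10 / 2 = 5, so 2 divides 10  ✓

The assignment fails constraint 4.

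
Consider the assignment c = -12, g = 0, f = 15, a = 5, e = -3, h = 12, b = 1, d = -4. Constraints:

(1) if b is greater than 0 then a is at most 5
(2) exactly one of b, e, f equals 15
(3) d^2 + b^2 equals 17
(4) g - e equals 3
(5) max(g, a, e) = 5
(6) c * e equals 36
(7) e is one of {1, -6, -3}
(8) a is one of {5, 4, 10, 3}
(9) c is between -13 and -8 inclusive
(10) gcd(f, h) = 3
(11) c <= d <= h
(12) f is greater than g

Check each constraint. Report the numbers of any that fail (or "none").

The assignment satisfies every constraint.

(1) b = 1 > 0, so we need a ≤ 5; a = 5 ≤ 5 — holds.
(2) b=1, e=-3, f=15; 1 of them equals 15 — holds.
(3) d^2 + b^2 = (-4)^2 + 1^2 = 16 + 1 = 17 — holds.
(4) g - e = 0 - (-3) = 3 — holds.
(5) max(0, 5, -3) = 5 — holds.
(6) c * e = -12 * (-3) = 36 — holds.
(7) e = -3 is in {1, -6, -3} — holds.
(8) a = 5 is in {5, 4, 10, 3} — holds.
(9) c = -12 lies in [-13, -8] — holds.
(10) gcd(15, 12) = 3 — holds.
(11) values -12 <= -4 <= 12 — holds.
(12) f = 15, g = 0; 15 > 0 — holds.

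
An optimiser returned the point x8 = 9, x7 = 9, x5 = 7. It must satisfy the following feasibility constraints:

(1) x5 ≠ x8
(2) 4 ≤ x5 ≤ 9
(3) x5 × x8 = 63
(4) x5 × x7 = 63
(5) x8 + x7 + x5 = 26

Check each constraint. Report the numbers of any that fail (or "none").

(1) x5 = 7, x8 = 9; distinct — holds.
(2) x5 = 7 lies in [4, 9] — holds.
(3) x5 × x8 = 7 × 9 = 63 — holds.
(4) x5 × x7 = 7 × 9 = 63 — holds.
(5) x8 + x7 + x5 = 9 + 9 + 7 = 25, not 26 — does not hold.

The assignment fails constraint 5.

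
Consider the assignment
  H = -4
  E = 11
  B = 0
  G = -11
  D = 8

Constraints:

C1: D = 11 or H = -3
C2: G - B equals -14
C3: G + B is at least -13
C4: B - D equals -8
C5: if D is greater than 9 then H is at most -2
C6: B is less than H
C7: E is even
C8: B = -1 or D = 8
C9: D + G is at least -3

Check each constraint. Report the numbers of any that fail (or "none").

The assignment fails constraints 1, 2, 6, and 7.

C1: D = 8 ≠ 11 and H = -4 ≠ -3; both disjuncts false — does not hold.
C2: G - B = -11 - 0 = -11, not -14 — does not hold.
C3: G + B = -11 + 0 = -11; -11 ≥ -13 — holds.
C4: B - D = 0 - 8 = -8 — holds.
C5: D = 8, not > 9; antecedent false, conditional vacuously true — holds.
C6: B = 0, H = -4; 0 ≥ -4 (want <) — does not hold.
C7: E = 11 is odd — does not hold.
C8: B = 0 ≠ -1, but D = 8 = 8 (second disjunct) — holds.
C9: D + G = 8 + (-11) = -3; -3 ≥ -3 — holds.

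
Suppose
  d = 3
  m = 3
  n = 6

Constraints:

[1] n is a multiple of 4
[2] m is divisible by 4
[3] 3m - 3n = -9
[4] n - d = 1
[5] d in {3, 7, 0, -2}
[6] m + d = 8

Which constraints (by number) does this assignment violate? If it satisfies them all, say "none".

[1] 6 = 4*1 + 2, so 4 does not divide 6 — violated.
[2] 3 = 4*0 + 3, so 4 does not divide 3 — violated.
[3] 3m - 3n = 3(3) - 3(6) = -9 — OK.
[4] n - d = 6 - 3 = 3, not 1 — violated.
[5] d = 3 is in {3, 7, 0, -2} — OK.
[6] m + d = 3 + 3 = 6, not 8 — violated.

No — constraints 1, 2, 4, and 6 are not satisfied.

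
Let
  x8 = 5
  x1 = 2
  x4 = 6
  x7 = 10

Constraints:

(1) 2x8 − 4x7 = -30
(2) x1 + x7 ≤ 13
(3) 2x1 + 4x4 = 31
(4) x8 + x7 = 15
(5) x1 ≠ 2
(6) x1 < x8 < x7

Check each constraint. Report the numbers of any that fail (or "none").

Constraints 3, 5 do not hold.

(1) 2x8 − 4x7 = 2(5) − 4(10) = -30 — satisfied.
(2) x1 + x7 = 2 + 10 = 12; 12 ≤ 13 — satisfied.
(3) 2x1 + 4x4 = 2(2) + 4(6) = 28, not 31 — violated.
(4) x8 + x7 = 5 + 10 = 15 — satisfied.
(5) x1 = 2, but 2 is required to differ — violated.
(6) values 2 < 5 < 10 — satisfied.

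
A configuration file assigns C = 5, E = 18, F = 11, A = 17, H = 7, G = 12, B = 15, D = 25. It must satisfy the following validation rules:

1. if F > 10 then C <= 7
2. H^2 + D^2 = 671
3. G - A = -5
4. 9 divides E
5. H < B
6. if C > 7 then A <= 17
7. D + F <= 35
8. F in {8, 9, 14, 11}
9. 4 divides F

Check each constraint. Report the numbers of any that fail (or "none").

The assignment fails constraints 2, 7, and 9.

1. F = 11 > 10, so we need C ≤ 7; C = 5 ≤ 7 — satisfied.
2. H^2 + D^2 = 7^2 + 25^2 = 49 + 625 = 674, not 671 — violated.
3. G - A = 12 - 17 = -5 — satisfied.
4. 18 / 9 = 2, so 9 divides 18 — satisfied.
5. H = 7, B = 15; 7 < 15 — satisfied.
6. C = 5, not > 7; antecedent false, conditional vacuously true — satisfied.
7. D + F = 25 + 11 = 36; 36 > 35, bound 35 not met — violated.
8. F = 11 is in {8, 9, 14, 11} — satisfied.
9. 11 = 4*2 + 3, so 4 does not divide 11 — violated.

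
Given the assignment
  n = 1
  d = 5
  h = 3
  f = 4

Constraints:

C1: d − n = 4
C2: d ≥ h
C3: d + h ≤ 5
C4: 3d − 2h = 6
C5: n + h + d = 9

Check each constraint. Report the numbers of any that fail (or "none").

C1: d − n = 5 − 1 = 4  ✓
C2: d = 5, h = 3; 5 ≥ 3  ✓
C3: d + h = 5 + 3 = 8; 8 > 5, bound 5 not met  ✗
C4: 3d − 2h = 3(5) − 2(3) = 9, not 6  ✗
C5: n + h + d = 1 + 3 + 5 = 9  ✓

Constraints 3 and 4 are violated.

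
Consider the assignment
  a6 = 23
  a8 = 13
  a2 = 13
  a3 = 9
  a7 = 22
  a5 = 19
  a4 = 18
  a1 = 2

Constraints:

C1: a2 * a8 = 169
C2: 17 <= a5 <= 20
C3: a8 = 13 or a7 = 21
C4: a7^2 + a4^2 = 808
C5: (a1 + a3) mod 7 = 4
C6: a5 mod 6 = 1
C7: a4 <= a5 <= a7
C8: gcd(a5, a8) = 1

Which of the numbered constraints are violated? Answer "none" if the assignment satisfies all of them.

The assignment satisfies every constraint.

C1: a2 * a8 = 13 * 13 = 169  holds
C2: a5 = 19 lies in [17, 20]  holds
C3: a8 = 13 = 13 (first disjunct)  holds
C4: a7^2 + a4^2 = 22^2 + 18^2 = 484 + 324 = 808  holds
C5: a1 + a3 = 11; 11 mod 7 = 4  holds
C6: 19 mod 6 = 1  holds
C7: values 18 <= 19 <= 22  holds
C8: gcd(19, 13) = 1  holds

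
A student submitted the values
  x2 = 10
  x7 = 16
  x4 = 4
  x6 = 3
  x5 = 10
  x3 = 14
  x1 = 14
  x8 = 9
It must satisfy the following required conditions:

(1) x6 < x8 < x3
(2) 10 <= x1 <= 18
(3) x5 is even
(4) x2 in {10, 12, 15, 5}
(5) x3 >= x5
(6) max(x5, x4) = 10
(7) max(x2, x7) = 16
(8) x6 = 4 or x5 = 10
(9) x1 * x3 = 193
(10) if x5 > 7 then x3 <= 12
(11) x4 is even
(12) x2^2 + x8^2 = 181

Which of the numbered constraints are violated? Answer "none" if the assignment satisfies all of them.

Constraints 9, 10 are violated.

(1) values 3 < 9 < 14 — holds.
(2) x1 = 14 lies in [10, 18] — holds.
(3) x5 = 10 is even — holds.
(4) x2 = 10 is in {10, 12, 15, 5} — holds.
(5) x3 = 14, x5 = 10; 14 ≥ 10 — holds.
(6) max(10, 4) = 10 — holds.
(7) max(10, 16) = 16 — holds.
(8) x6 = 3 ≠ 4, but x5 = 10 = 10 (second disjunct) — holds.
(9) x1 * x3 = 14 * 14 = 196, not 193 — does not hold.
(10) x5 = 10 > 7, so we need x3 ≤ 12; but x3 = 14 > 12 — does not hold.
(11) x4 = 4 is even — holds.
(12) x2^2 + x8^2 = 10^2 + 9^2 = 100 + 81 = 181 — holds.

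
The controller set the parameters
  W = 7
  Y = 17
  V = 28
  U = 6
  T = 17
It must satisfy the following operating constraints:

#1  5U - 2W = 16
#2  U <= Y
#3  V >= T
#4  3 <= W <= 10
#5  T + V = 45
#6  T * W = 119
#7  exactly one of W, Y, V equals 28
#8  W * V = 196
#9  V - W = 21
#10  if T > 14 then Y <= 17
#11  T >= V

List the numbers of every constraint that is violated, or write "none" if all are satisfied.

#1 5U - 2W = 5(6) - 2(7) = 16  OK
#2 U = 6, Y = 17; 6 ≤ 17  OK
#3 V = 28, T = 17; 28 ≥ 17  OK
#4 W = 7 lies in [3, 10]  OK
#5 T + V = 17 + 28 = 45  OK
#6 T * W = 17 * 7 = 119  OK
#7 W=7, Y=17, V=28; 1 of them equals 28  OK
#8 W * V = 7 * 28 = 196  OK
#9 V - W = 28 - 7 = 21  OK
#10 T = 17 > 14, so we need Y ≤ 17; Y = 17 ≤ 17  OK
#11 T = 17, V = 28; 17 < 28 (want ≥)  FAIL

Constraint 11 is violated.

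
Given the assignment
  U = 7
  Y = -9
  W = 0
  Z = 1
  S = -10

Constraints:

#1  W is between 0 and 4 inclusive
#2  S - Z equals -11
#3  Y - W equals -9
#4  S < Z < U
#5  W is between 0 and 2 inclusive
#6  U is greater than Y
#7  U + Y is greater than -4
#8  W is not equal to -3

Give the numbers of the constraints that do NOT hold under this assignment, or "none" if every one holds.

#1 W = 0 lies in [0, 4] — holds.
#2 S - Z = -10 - 1 = -11 — holds.
#3 Y - W = -9 - 0 = -9 — holds.
#4 values -10 < 1 < 7 — holds.
#5 W = 0 lies in [0, 2] — holds.
#6 U = 7, Y = -9; 7 > -9 — holds.
#7 U + Y = 7 + (-9) = -2; -2 > -4 — holds.
#8 W = 0, and 0 ≠ -3 — holds.

No violations.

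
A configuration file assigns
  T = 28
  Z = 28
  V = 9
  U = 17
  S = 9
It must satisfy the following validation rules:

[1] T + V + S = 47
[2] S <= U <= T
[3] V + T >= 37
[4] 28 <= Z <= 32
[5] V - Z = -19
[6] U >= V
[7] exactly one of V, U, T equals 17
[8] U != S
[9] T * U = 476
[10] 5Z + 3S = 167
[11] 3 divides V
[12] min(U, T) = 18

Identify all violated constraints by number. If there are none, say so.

The assignment fails constraints 1 and 12.

[1] T + V + S = 28 + 9 + 9 = 46, not 47 — fails.
[2] values 9 <= 17 <= 28 — holds.
[3] V + T = 9 + 28 = 37; 37 ≥ 37 — holds.
[4] Z = 28 lies in [28, 32] — holds.
[5] V - Z = 9 - 28 = -19 — holds.
[6] U = 17, V = 9; 17 ≥ 9 — holds.
[7] V=9, U=17, T=28; 1 of them equals 17 — holds.
[8] U = 17, S = 9; distinct — holds.
[9] T * U = 28 * 17 = 476 — holds.
[10] 5Z + 3S = 5(28) + 3(9) = 167 — holds.
[11] 9 / 3 = 3, so 3 divides 9 — holds.
[12] min(17, 28) = 17, not 18 — fails.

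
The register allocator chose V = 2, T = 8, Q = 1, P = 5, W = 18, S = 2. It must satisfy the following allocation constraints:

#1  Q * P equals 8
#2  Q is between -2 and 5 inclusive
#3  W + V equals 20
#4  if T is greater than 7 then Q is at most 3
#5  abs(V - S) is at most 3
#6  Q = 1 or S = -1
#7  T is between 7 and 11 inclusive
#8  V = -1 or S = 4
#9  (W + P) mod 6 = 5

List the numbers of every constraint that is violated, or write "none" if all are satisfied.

#1 Q * P = 1 * 5 = 5, not 8 — violated.
#2 Q = 1 lies in [-2, 5] — satisfied.
#3 W + V = 18 + 2 = 20 — satisfied.
#4 T = 8 > 7, so we need Q ≤ 3; Q = 1 ≤ 3 — satisfied.
#5 abs(2 - 2) = 0; 0 ≤ 3 — satisfied.
#6 Q = 1 = 1 (first disjunct) — satisfied.
#7 T = 8 lies in [7, 11] — satisfied.
#8 V = 2 ≠ -1 and S = 2 ≠ 4; both disjuncts false — violated.
#9 W + P = 23; 23 mod 6 = 5 — satisfied.

The assignment fails constraints 1, 8.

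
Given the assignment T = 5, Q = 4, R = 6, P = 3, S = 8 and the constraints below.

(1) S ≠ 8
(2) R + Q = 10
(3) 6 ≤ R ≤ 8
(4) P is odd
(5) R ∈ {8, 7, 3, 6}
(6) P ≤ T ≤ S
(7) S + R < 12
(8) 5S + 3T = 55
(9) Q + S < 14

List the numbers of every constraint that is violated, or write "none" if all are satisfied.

Constraints 1 and 7 do not hold.

(1) S = 8, but 8 is required to differ  false
(2) R + Q = 6 + 4 = 10  true
(3) R = 6 lies in [6, 8]  true
(4) P = 3 is odd  true
(5) R = 6 is in {8, 7, 3, 6}  true
(6) values 3 ≤ 5 ≤ 8  true
(7) S + R = 8 + 6 = 14; 14 ≥ 12, bound 12 not met  false
(8) 5S + 3T = 5(8) + 3(5) = 55  true
(9) Q + S = 4 + 8 = 12; 12 < 14  true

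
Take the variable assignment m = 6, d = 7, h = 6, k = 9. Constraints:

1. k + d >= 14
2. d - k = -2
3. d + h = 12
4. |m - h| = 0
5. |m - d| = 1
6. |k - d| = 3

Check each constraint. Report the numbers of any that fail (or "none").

The assignment fails constraints 3, 6.

1. k + d = 9 + 7 = 16; 16 ≥ 14  true
2. d - k = 7 - 9 = -2  true
3. d + h = 7 + 6 = 13, not 12  false
4. |6 - 6| = 0  true
5. |6 - 7| = 1  true
6. |9 - 7| = 2, not 3  false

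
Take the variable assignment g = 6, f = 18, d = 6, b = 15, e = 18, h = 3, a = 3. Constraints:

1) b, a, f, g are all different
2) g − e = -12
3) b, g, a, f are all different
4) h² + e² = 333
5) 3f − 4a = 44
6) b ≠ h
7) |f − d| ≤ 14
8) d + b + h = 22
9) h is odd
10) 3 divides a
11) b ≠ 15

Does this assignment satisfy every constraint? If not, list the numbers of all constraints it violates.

Constraints 5, 8, and 11 do not hold.

1) values 15, 3, 18, 6 are pairwise distinct — holds.
2) g − e = 6 − 18 = -12 — holds.
3) values 15, 6, 3, 18 are pairwise distinct — holds.
4) h² + e² = 3² + 18² = 9 + 324 = 333 — holds.
5) 3f − 4a = 3(18) − 4(3) = 42, not 44 — fails.
6) b = 15, h = 3; distinct — holds.
7) |18 − 6| = 12; 12 ≤ 14 — holds.
8) d + b + h = 6 + 15 + 3 = 24, not 22 — fails.
9) h = 3 is odd — holds.
10) 3 / 3 = 1, so 3 divides 3 — holds.
11) b = 15, but 15 is required to differ — fails.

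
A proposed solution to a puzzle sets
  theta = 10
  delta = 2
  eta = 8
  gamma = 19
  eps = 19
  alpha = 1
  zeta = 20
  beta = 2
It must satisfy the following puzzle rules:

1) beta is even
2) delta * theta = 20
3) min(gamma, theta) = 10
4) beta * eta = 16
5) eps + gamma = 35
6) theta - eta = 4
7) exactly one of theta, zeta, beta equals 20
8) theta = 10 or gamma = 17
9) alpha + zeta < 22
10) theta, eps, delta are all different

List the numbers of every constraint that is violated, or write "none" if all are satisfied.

No — constraints 5 and 6 are not satisfied.

1) beta = 2 is even  OK
2) delta * theta = 2 * 10 = 20  OK
3) min(19, 10) = 10  OK
4) beta * eta = 2 * 8 = 16  OK
5) eps + gamma = 19 + 19 = 38, not 35  FAIL
6) theta - eta = 10 - 8 = 2, not 4  FAIL
7) theta=10, zeta=20, beta=2; 1 of them equals 20  OK
8) theta = 10 = 10 (first disjunct)  OK
9) alpha + zeta = 1 + 20 = 21; 21 < 22  OK
10) values 10, 19, 2 are pairwise distinct  OK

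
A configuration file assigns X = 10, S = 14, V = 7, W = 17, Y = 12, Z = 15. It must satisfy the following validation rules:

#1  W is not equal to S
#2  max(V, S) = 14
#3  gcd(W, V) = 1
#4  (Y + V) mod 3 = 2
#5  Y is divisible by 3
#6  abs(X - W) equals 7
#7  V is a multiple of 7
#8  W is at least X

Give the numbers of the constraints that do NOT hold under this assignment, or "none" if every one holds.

Constraint 4 is violated.

#1 W = 17, S = 14; distinct — holds.
#2 max(7, 14) = 14 — holds.
#3 gcd(17, 7) = 1 — holds.
#4 Y + V = 19; 19 mod 3 = 1, not 2 — does not hold.
#5 12 / 3 = 4, so 3 divides 12 — holds.
#6 abs(10 - 17) = 7 — holds.
#7 7 / 7 = 1, so 7 divides 7 — holds.
#8 W = 17, X = 10; 17 ≥ 10 — holds.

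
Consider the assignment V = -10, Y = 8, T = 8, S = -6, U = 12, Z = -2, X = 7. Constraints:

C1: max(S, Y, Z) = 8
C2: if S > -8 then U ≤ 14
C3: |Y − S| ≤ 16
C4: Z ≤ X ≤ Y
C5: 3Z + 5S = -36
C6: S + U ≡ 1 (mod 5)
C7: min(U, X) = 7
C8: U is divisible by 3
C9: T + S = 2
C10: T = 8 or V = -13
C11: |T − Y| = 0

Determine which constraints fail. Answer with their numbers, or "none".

C1: max(-6, 8, -2) = 8 — satisfied.
C2: S = -6 > -8, so we need U ≤ 14; U = 12 ≤ 14 — satisfied.
C3: |8 − (-6)| = 14; 14 ≤ 16 — satisfied.
C4: values -2 ≤ 7 ≤ 8 — satisfied.
C5: 3Z + 5S = 3(-2) + 5(-6) = -36 — satisfied.
C6: S + U = 6; 6 mod 5 = 1 — satisfied.
C7: min(12, 7) = 7 — satisfied.
C8: 12 / 3 = 4, so 3 divides 12 — satisfied.
C9: T + S = 8 + (-6) = 2 — satisfied.
C10: T = 8 = 8 (first disjunct) — satisfied.
C11: |8 − 8| = 0 — satisfied.

No violations.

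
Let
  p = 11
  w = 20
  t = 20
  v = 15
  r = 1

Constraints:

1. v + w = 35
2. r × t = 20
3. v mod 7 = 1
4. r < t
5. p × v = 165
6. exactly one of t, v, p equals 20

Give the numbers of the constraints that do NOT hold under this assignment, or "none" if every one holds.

1. v + w = 15 + 20 = 35  ✔
2. r × t = 1 × 20 = 20  ✔
3. 15 mod 7 = 1  ✔
4. r = 1, t = 20; 1 < 20  ✔
5. p × v = 11 × 15 = 165  ✔
6. t=20, v=15, p=11; 1 of them equals 20  ✔

Yes — all constraints hold.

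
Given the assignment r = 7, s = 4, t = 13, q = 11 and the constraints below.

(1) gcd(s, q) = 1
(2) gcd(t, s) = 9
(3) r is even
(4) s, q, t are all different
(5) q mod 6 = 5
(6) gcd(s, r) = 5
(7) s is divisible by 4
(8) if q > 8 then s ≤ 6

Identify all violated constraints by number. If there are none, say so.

Constraints 2, 3, and 6 are violated.

(1) gcd(4, 11) = 1 — OK.
(2) gcd(13, 4) = 1, not 9 — violated.
(3) r = 7 is odd — violated.
(4) values 4, 11, 13 are pairwise distinct — OK.
(5) 11 mod 6 = 5 — OK.
(6) gcd(4, 7) = 1, not 5 — violated.
(7) 4 / 4 = 1, so 4 divides 4 — OK.
(8) q = 11 > 8, so we need s ≤ 6; s = 4 ≤ 6 — OK.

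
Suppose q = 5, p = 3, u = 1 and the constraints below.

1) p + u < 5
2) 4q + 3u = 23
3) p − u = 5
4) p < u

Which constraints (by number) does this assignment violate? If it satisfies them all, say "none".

The assignment fails constraints 3, 4.

1) p + u = 3 + 1 = 4; 4 < 5  true
2) 4q + 3u = 4(5) + 3(1) = 23  true
3) p − u = 3 − 1 = 2, not 5  false
4) p = 3, u = 1; 3 ≥ 1 (want <)  false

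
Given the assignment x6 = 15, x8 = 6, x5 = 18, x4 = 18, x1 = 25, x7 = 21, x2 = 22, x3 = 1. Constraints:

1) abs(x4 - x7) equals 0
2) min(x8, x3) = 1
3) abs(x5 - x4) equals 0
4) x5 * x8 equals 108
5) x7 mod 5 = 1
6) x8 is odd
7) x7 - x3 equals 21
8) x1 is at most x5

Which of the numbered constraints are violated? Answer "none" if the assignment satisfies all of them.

1) abs(18 - 21) = 3, not 0 — violated.
2) min(6, 1) = 1 — satisfied.
3) abs(18 - 18) = 0 — satisfied.
4) x5 * x8 = 18 * 6 = 108 — satisfied.
5) 21 mod 5 = 1 — satisfied.
6) x8 = 6 is even — violated.
7) x7 - x3 = 21 - 1 = 20, not 21 — violated.
8) x1 = 25, x5 = 18; 25 > 18 (want ≤) — violated.

Constraints 1, 6, 7, and 8 do not hold.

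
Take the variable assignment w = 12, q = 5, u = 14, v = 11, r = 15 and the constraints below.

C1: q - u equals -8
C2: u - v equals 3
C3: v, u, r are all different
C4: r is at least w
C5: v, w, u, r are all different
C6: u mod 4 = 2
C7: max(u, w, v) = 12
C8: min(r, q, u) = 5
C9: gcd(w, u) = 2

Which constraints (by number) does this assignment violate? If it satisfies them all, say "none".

C1: q - u = 5 - 14 = -9, not -8 — violated.
C2: u - v = 14 - 11 = 3 — satisfied.
C3: values 11, 14, 15 are pairwise distinct — satisfied.
C4: r = 15, w = 12; 15 ≥ 12 — satisfied.
C5: values 11, 12, 14, 15 are pairwise distinct — satisfied.
C6: 14 mod 4 = 2 — satisfied.
C7: max(14, 12, 11) = 14, not 12 — violated.
C8: min(15, 5, 14) = 5 — satisfied.
C9: gcd(12, 14) = 2 — satisfied.

The assignment fails constraints 1, 7.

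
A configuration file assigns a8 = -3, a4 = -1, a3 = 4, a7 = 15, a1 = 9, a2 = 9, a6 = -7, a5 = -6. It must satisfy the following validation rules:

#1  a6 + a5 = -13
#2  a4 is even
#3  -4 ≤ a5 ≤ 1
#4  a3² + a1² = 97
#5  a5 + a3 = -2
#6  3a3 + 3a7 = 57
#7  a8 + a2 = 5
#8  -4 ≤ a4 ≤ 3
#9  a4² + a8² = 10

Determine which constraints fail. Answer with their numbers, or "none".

#1 a6 + a5 = -7 + (-6) = -13 — holds.
#2 a4 = -1 is odd — fails.
#3 a5 = -6 is outside [-4, 1] — fails.
#4 a3² + a1² = 4² + 9² = 16 + 81 = 97 — holds.
#5 a5 + a3 = -6 + 4 = -2 — holds.
#6 3a3 + 3a7 = 3(4) + 3(15) = 57 — holds.
#7 a8 + a2 = -3 + 9 = 6, not 5 — fails.
#8 a4 = -1 lies in [-4, 3] — holds.
#9 a4² + a8² = (-1)² + (-3)² = 1 + 9 = 10 — holds.

No — constraints 2, 3, and 7 are not satisfied.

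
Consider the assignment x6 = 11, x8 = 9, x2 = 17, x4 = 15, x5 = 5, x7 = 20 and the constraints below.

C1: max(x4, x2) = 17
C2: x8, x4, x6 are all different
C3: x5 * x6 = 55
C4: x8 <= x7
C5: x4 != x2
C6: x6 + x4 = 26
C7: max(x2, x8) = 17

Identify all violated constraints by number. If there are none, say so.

C1: max(15, 17) = 17 — satisfied.
C2: values 9, 15, 11 are pairwise distinct — satisfied.
C3: x5 * x6 = 5 * 11 = 55 — satisfied.
C4: x8 = 9, x7 = 20; 9 ≤ 20 — satisfied.
C5: x4 = 15, x2 = 17; distinct — satisfied.
C6: x6 + x4 = 11 + 15 = 26 — satisfied.
C7: max(17, 9) = 17 — satisfied.

The assignment satisfies every constraint.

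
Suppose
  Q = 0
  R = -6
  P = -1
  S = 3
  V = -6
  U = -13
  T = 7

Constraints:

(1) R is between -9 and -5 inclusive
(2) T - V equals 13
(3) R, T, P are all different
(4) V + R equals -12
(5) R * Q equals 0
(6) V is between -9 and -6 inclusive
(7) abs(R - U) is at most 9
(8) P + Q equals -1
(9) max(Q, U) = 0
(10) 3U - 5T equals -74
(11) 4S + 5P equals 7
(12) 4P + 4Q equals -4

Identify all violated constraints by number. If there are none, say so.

(1) R = -6 lies in [-9, -5] — holds.
(2) T - V = 7 - (-6) = 13 — holds.
(3) values -6, 7, -1 are pairwise distinct — holds.
(4) V + R = -6 + (-6) = -12 — holds.
(5) R * Q = -6 * 0 = 0 — holds.
(6) V = -6 lies in [-9, -6] — holds.
(7) abs(-6 - (-13)) = 7; 7 ≤ 9 — holds.
(8) P + Q = -1 + 0 = -1 — holds.
(9) max(0, -13) = 0 — holds.
(10) 3U - 5T = 3(-13) - 5(7) = -74 — holds.
(11) 4S + 5P = 4(3) + 5(-1) = 7 — holds.
(12) 4P + 4Q = 4(-1) + 4(0) = -4 — holds.

The assignment satisfies every constraint.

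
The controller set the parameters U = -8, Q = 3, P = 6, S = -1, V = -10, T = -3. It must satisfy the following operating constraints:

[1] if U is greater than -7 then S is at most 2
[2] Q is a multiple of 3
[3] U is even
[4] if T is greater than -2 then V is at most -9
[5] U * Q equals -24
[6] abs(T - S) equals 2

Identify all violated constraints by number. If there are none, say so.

[1] U = -8, not > -7; antecedent false, conditional vacuously true — satisfied.
[2] 3 / 3 = 1, so 3 divides 3 — satisfied.
[3] U = -8 is even — satisfied.
[4] T = -3, not > -2; antecedent false, conditional vacuously true — satisfied.
[5] U * Q = -8 * 3 = -24 — satisfied.
[6] abs(-3 - (-1)) = 2 — satisfied.

None — every constraint holds.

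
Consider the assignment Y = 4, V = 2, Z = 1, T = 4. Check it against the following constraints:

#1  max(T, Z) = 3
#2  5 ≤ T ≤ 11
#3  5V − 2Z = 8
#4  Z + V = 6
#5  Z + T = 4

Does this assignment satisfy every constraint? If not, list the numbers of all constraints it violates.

#1 max(4, 1) = 4, not 3 — violated.
#2 T = 4 is outside [5, 11] — violated.
#3 5V − 2Z = 5(2) − 2(1) = 8 — OK.
#4 Z + V = 1 + 2 = 3, not 6 — violated.
#5 Z + T = 1 + 4 = 5, not 4 — violated.

Constraints 1, 2, 4, and 5 are violated.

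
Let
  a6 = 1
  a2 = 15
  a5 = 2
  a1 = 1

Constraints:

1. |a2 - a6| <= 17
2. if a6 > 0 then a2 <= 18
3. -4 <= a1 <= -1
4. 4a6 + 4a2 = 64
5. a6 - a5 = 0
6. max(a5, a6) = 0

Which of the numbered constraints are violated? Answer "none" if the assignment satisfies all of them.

Violated: 3, 5, and 6.

1. |15 - 1| = 14; 14 ≤ 17  yes
2. a6 = 1 > 0, so we need a2 ≤ 18; a2 = 15 ≤ 18  yes
3. a1 = 1 is outside [-4, -1]  no
4. 4a6 + 4a2 = 4(1) + 4(15) = 64  yes
5. a6 - a5 = 1 - 2 = -1, not 0  no
6. max(2, 1) = 2, not 0  no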